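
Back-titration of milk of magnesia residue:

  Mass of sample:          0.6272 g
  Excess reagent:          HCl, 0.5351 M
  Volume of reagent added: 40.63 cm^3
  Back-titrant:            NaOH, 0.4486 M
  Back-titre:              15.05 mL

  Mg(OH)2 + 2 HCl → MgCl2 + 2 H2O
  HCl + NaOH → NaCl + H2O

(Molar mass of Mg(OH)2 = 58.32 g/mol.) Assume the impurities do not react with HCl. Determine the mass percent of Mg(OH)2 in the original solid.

n(HCl) added = 0.04063 × 0.5351 = 0.02174 mol
n(NaOH) used in back-titration = 0.01505 × 0.4486 = 6.751 × 10^-3 mol
n(HCl) left over = 6.751 × 10^-3 mol (1:1 ratio)
n(HCl) consumed by analyte = 0.02174 − 6.751 × 10^-3 = 0.01499 mol
From the 1:2 ratio, n(Mg(OH)2) = 1/2 × 0.01499 = 7.495 × 10^-3 mol
mass of Mg(OH)2 = 7.495 × 10^-3 × 58.32 = 0.4371 g
% Mg(OH)2 = 0.4371 / 0.6272 × 100 = 69.69 %

69.69 %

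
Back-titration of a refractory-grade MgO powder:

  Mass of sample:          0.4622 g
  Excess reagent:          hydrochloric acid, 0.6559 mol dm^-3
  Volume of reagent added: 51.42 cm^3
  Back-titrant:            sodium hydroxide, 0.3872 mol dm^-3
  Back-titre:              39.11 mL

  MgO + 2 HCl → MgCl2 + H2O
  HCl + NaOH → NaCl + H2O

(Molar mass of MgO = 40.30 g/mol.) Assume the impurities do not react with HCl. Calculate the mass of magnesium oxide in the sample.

n(HCl) added = 0.05142 × 0.6559 = 0.03373 mol
n(NaOH) used in back-titration = 0.03911 × 0.3872 = 0.01514 mol
n(HCl) left over = 0.01514 mol (1:1 ratio)
n(HCl) consumed by analyte = 0.03373 − 0.01514 = 0.01858 mol
From the 1:2 ratio, n(MgO) = 1/2 × 0.01858 = 9.291 × 10^-3 mol
mass of MgO = 9.291 × 10^-3 × 40.30 = 0.3744 g

0.3744 g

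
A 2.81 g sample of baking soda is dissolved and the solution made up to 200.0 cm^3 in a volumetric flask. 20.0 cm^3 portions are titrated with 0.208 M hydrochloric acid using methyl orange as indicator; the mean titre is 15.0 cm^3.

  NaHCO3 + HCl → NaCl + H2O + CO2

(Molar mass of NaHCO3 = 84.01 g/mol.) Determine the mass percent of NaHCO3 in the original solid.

93.3 %

n(HCl) per titration = 0.0150 × 0.208 = 3.12 × 10^-3 mol
n(NaHCO3) in each aliquot = 3.12 × 10^-3 mol (1:1 ratio)
n(NaHCO3) in the whole flask = 3.12 × 10^-3 × 200.0/20.0 = 0.0312 mol
mass of NaHCO3 = 0.0312 × 84.01 = 2.62 g
% NaHCO3 = 2.62 / 2.81 × 100 = 93.3 %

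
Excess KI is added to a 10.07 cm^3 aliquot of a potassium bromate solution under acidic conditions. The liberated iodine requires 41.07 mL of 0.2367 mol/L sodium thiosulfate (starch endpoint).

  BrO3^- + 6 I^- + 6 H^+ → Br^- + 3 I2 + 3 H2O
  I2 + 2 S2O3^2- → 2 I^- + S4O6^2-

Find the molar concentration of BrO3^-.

n(S2O3^2-) = 0.04107 × 0.2367 = 9.721 × 10^-3 mol
n(I2) = n(S2O3^2-)/2 = 4.861 × 10^-3 mol
From the 1:3 ratio, n(BrO3^-) in the aliquot = 1/3 × 4.861 × 10^-3 = 1.620 × 10^-3 mol
[BrO3^-] = 1.620 × 10^-3 / 0.01007 = 0.1609 mol/L

0.1609 mol/L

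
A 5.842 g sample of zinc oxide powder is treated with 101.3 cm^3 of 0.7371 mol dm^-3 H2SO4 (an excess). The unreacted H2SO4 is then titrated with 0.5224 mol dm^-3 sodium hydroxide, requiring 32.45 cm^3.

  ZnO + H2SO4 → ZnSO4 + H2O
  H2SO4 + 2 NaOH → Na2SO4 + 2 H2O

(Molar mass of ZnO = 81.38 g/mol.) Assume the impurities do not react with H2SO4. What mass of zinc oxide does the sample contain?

n(H2SO4) added = 0.1013 × 0.7371 = 0.07467 mol
n(NaOH) used in back-titration = 0.03245 × 0.5224 = 0.01695 mol
From the 1:2 ratio, n(H2SO4) left over = 1/2 × 0.01695 = 8.476 × 10^-3 mol
n(H2SO4) consumed by analyte = 0.07467 − 8.476 × 10^-3 = 0.06619 mol
n(ZnO) = 0.06619 mol (1:1 ratio)
mass of ZnO = 0.06619 × 81.38 = 5.387 g

5.387 g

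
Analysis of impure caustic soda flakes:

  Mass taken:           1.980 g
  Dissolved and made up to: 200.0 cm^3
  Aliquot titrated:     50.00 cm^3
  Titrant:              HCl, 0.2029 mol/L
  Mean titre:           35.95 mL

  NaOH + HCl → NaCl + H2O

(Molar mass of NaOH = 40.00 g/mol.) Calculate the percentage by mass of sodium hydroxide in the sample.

58.94 %

n(HCl) per titration = 0.03595 × 0.2029 = 7.294 × 10^-3 mol
n(NaOH) in each aliquot = 7.294 × 10^-3 mol (1:1 ratio)
n(NaOH) in the whole flask = 7.294 × 10^-3 × 200.0/50.00 = 0.02918 mol
mass of NaOH = 0.02918 × 40.00 = 1.167 g
% NaOH = 1.167 / 1.980 × 100 = 58.94 %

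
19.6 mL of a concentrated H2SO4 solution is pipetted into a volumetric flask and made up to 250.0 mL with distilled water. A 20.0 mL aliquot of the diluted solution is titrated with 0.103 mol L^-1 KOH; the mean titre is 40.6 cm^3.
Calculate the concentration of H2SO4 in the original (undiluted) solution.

1.33 mol/L

H2SO4 + 2 KOH → K2SO4 + 2 H2O
n(KOH) = 0.0406 × 0.103 = 4.18 × 10^-3 mol
From the 1:2 ratio, n(H2SO4) in the aliquot = 1/2 × 4.18 × 10^-3 = 2.09 × 10^-3 mol
[H2SO4]_dilute = 2.09 × 10^-3 / 0.0200 = 0.105 mol/L
Dilution factor = 250.0 / 19.6 = 12.76
[H2SO4]_stock = 0.105 × 12.76 = 1.33 mol/L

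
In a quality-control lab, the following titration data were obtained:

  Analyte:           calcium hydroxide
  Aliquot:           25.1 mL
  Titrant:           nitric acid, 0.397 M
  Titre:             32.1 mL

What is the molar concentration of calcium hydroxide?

Ca(OH)2 + 2 HNO3 → Ca(NO3)2 + 2 H2O
n(HNO3) = 0.0321 L × 0.397 mol/L = 0.0127 mol
From the 1:2 mole ratio, n(Ca(OH)2) = 1/2 × 0.0127 = 6.37 × 10^-3 mol
[Ca(OH)2] = 6.37 × 10^-3 mol / 0.0251 L = 0.254 mol/L

0.254 M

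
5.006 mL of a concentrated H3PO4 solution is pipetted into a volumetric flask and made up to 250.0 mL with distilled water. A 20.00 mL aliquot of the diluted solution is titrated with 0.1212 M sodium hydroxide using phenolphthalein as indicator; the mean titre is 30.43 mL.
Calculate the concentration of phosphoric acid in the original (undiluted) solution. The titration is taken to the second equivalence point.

H3PO4 + 2 NaOH → Na2HPO4 + 2 H2O
n(NaOH) = 0.03043 × 0.1212 = 3.688 × 10^-3 mol
From the 1:2 ratio, n(H3PO4) in the aliquot = 1/2 × 3.688 × 10^-3 = 1.844 × 10^-3 mol
[H3PO4]_dilute = 1.844 × 10^-3 / 0.02000 = 0.09220 mol/L
Dilution factor = 250.0 / 5.006 = 49.94
[H3PO4]_stock = 0.09220 × 49.94 = 4.605 mol/L

4.605 M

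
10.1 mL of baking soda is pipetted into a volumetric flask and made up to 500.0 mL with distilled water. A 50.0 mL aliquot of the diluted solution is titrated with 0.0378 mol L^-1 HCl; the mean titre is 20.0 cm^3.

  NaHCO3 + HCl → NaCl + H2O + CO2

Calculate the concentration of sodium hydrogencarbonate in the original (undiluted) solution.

n(HCl) = 0.0200 × 0.0378 = 7.56 × 10^-4 mol
n(NaHCO3) in the aliquot = 7.56 × 10^-4 mol (1:1 ratio)
[NaHCO3]_dilute = 7.56 × 10^-4 / 0.0500 = 0.0151 mol/L
Dilution factor = 500.0 / 10.1 = 49.50
[NaHCO3]_stock = 0.0151 × 49.50 = 0.749 mol/L

0.749 mol/L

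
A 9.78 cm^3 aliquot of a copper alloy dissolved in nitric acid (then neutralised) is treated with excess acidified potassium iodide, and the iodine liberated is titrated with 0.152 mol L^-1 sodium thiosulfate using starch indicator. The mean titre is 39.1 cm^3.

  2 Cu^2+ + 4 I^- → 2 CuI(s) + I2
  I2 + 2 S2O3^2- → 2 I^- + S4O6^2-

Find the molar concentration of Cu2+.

0.608 mol/L

n(S2O3^2-) = 0.0391 × 0.152 = 5.94 × 10^-3 mol
n(I2) = n(S2O3^2-)/2 = 2.97 × 10^-3 mol
From the 2:1 ratio, n(Cu2+) in the aliquot = 2/1 × 2.97 × 10^-3 = 5.94 × 10^-3 mol
[Cu2+] = 5.94 × 10^-3 / 0.00978 = 0.608 mol/L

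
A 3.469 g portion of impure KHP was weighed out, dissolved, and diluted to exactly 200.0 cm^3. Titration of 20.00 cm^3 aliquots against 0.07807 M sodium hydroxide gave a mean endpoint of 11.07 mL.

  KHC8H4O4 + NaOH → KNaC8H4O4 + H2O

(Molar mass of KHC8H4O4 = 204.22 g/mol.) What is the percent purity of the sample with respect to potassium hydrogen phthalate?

n(NaOH) per titration = 0.01107 × 0.07807 = 8.642 × 10^-4 mol
n(KHC8H4O4) in each aliquot = 8.642 × 10^-4 mol (1:1 ratio)
n(KHC8H4O4) in the whole flask = 8.642 × 10^-4 × 200.0/20.00 = 8.642 × 10^-3 mol
mass of KHC8H4O4 = 8.642 × 10^-3 × 204.22 = 1.765 g
% KHC8H4O4 = 1.765 / 3.469 × 100 = 50.88 %

50.88 %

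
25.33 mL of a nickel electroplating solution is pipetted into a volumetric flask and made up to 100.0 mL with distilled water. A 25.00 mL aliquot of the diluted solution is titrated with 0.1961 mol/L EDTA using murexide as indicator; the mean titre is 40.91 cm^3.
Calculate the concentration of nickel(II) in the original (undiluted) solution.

1.267 mol/L

Ni^2+ + EDTA^4- → [Ni(EDTA)]^2-
n(EDTA) = 0.04091 × 0.1961 = 8.022 × 10^-3 mol
n(Ni2+) in the aliquot = 8.022 × 10^-3 mol (1:1 ratio)
[Ni2+]_dilute = 8.022 × 10^-3 / 0.02500 = 0.3209 mol/L
Dilution factor = 100.0 / 25.33 = 3.948
[Ni2+]_stock = 0.3209 × 3.948 = 1.267 mol/L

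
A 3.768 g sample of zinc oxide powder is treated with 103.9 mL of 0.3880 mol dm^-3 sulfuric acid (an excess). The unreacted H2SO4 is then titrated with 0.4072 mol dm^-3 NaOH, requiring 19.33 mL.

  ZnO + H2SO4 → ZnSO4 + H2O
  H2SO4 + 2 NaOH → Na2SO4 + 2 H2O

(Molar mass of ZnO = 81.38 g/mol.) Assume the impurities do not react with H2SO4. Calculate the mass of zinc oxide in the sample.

n(H2SO4) added = 0.1039 × 0.3880 = 0.04031 mol
n(NaOH) used in back-titration = 0.01933 × 0.4072 = 7.871 × 10^-3 mol
From the 1:2 ratio, n(H2SO4) left over = 1/2 × 7.871 × 10^-3 = 3.936 × 10^-3 mol
n(H2SO4) consumed by analyte = 0.04031 − 3.936 × 10^-3 = 0.03638 mol
n(ZnO) = 0.03638 mol (1:1 ratio)
mass of ZnO = 0.03638 × 81.38 = 2.960 g

2.960 g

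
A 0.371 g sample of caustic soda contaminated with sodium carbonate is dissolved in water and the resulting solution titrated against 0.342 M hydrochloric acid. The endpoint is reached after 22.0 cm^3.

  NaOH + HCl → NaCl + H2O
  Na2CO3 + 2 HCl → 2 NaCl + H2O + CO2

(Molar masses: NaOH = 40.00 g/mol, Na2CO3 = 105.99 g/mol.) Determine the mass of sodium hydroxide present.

0.0854 g

n(HCl) = 0.0220 × 0.342 = 7.52 × 10^-3 mol
Let x = n(NaOH), y = n(Na2CO3).
Titrant: 1x + 2y = 7.52 × 10^-3;  mass: 40.00x + 105.99y = 0.371
Solving, x = 2.13 × 10^-3 mol, y = 2.69 × 10^-3 mol
mass of NaOH = 2.13 × 10^-3 × 40.00 = 0.0854 g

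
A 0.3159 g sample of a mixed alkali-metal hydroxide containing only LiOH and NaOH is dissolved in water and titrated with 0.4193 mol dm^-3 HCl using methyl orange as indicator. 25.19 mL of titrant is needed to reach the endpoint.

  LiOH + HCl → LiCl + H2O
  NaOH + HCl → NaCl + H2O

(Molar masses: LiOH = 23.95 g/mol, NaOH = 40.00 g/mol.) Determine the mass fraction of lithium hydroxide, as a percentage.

n(HCl) = 0.02519 × 0.4193 = 0.01056 mol
Let x = n(LiOH), y = n(NaOH).
Titrant: 1x + 1y = 0.01056;  mass: 23.95x + 40.00y = 0.3159
Solving, x = 6.641 × 10^-3 mol, y = 3.921 × 10^-3 mol
mass of LiOH = 6.641 × 10^-3 × 23.95 = 0.1590 g
% LiOH = 0.1590 / 0.3159 × 100 = 50.35 %

50.35 %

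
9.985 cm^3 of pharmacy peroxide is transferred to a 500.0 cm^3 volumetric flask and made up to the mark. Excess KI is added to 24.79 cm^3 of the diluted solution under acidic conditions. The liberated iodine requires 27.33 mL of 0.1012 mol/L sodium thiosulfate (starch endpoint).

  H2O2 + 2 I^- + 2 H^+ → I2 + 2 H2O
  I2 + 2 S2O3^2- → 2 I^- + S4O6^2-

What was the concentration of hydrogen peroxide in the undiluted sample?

n(S2O3^2-) = 0.02733 × 0.1012 = 2.766 × 10^-3 mol
n(I2) = n(S2O3^2-)/2 = 1.383 × 10^-3 mol
n(H2O2) in the aliquot = 1.383 × 10^-3 mol (1:1 ratio)
[H2O2]_dilute = 1.383 × 10^-3 / 0.02479 = 0.05578 mol/L
[H2O2]_original = 0.05578 × 500.0/9.985 = 2.793 mol/L

2.793 mol/L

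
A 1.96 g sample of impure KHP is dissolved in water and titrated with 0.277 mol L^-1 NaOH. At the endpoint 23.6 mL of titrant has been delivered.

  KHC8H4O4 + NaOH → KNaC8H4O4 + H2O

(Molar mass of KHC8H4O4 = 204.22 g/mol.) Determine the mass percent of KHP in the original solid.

n(NaOH) = 0.0236 L × 0.277 mol/L = 6.54 × 10^-3 mol
n(KHC8H4O4) = 6.54 × 10^-3 mol (1:1 ratio)
mass of KHC8H4O4 = 6.54 × 10^-3 × 204.22 g/mol = 1.34 g
% KHC8H4O4 = 1.34 / 1.96 × 100 = 68.1 %

68.1 %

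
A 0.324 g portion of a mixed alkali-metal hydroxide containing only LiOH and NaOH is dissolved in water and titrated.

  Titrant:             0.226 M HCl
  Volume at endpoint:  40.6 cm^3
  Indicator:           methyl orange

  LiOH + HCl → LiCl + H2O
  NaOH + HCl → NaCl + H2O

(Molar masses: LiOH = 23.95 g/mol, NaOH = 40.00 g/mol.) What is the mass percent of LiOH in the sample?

19.8 %

n(HCl) = 0.0406 × 0.226 = 9.18 × 10^-3 mol
Let x = n(LiOH), y = n(NaOH).
Titrant: 1x + 1y = 9.18 × 10^-3;  mass: 23.95x + 40.00y = 0.324
Solving, x = 2.68 × 10^-3 mol, y = 6.49 × 10^-3 mol
mass of LiOH = 2.68 × 10^-3 × 23.95 = 0.0642 g
% LiOH = 0.0642 / 0.324 × 100 = 19.8 %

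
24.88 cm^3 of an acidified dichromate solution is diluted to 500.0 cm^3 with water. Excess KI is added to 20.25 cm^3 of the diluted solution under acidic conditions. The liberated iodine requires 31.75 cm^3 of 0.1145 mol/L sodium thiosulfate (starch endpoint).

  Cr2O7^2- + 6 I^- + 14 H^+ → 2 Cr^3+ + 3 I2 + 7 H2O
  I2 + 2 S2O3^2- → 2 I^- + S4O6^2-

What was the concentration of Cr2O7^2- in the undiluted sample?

0.6013 mol/L

n(S2O3^2-) = 0.03175 × 0.1145 = 3.635 × 10^-3 mol
n(I2) = n(S2O3^2-)/2 = 1.818 × 10^-3 mol
From the 1:3 ratio, n(Cr2O7^2-) in the aliquot = 1/3 × 1.818 × 10^-3 = 6.059 × 10^-4 mol
[Cr2O7^2-]_dilute = 6.059 × 10^-4 / 0.02025 = 0.02992 mol/L
[Cr2O7^2-]_original = 0.02992 × 500.0/24.88 = 0.6013 mol/L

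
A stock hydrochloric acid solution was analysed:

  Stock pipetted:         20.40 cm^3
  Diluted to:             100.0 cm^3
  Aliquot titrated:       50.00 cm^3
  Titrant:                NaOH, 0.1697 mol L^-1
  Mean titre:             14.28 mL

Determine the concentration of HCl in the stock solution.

HCl + NaOH → NaCl + H2O
n(NaOH) = 0.01428 × 0.1697 = 2.423 × 10^-3 mol
n(HCl) in the aliquot = 2.423 × 10^-3 mol (1:1 ratio)
[HCl]_dilute = 2.423 × 10^-3 / 0.05000 = 0.04847 mol/L
Dilution factor = 100.0 / 20.40 = 4.902
[HCl]_stock = 0.04847 × 4.902 = 0.2376 mol/L

0.2376 mol/L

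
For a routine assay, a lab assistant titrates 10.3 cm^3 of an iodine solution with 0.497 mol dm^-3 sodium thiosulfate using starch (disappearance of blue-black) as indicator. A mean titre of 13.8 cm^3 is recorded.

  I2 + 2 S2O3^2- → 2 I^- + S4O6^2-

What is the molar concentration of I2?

0.333 mol/L

n(Na2S2O3) = 0.0138 L × 0.497 mol/L = 6.86 × 10^-3 mol
From the 1:2 mole ratio, n(I2) = 1/2 × 6.86 × 10^-3 = 3.43 × 10^-3 mol
[I2] = 3.43 × 10^-3 mol / 0.0103 L = 0.333 mol/L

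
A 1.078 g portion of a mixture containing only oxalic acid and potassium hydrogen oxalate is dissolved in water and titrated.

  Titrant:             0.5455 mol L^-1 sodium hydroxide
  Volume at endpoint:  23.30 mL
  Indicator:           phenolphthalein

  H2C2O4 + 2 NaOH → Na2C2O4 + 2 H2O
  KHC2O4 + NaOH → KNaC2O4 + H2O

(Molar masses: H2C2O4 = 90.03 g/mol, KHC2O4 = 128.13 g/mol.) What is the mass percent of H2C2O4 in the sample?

27.66 %

n(NaOH) = 0.02330 × 0.5455 = 0.01271 mol
Let x = n(H2C2O4), y = n(KHC2O4).
Titrant: 2x + 1y = 0.01271;  mass: 90.03x + 128.13y = 1.078
Solving, x = 3.312 × 10^-3 mol, y = 6.086 × 10^-3 mol
mass of H2C2O4 = 3.312 × 10^-3 × 90.03 = 0.2982 g
% H2C2O4 = 0.2982 / 1.078 × 100 = 27.66 %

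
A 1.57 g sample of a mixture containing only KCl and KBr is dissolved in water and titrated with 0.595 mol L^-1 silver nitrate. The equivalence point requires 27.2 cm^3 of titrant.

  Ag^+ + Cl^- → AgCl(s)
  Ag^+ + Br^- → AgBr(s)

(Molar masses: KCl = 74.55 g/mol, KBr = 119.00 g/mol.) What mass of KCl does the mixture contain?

0.597 g

n(AgNO3) = 0.0272 × 0.595 = 0.0162 mol
Let x = n(KCl), y = n(KBr).
Titrant: 1x + 1y = 0.0162;  mass: 74.55x + 119.00y = 1.57
Solving, x = 8.01 × 10^-3 mol, y = 8.18 × 10^-3 mol
mass of KCl = 8.01 × 10^-3 × 74.55 = 0.597 g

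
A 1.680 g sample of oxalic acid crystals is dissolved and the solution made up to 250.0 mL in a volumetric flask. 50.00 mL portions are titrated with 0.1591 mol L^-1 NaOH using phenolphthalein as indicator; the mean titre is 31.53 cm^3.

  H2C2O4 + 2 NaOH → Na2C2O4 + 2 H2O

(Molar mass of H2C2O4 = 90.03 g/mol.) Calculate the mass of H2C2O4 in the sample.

1.129 g

n(NaOH) per titration = 0.03153 × 0.1591 = 5.016 × 10^-3 mol
From the 1:2 ratio, n(H2C2O4) in each aliquot = 1/2 × 5.016 × 10^-3 = 2.508 × 10^-3 mol
n(H2C2O4) in the whole flask = 2.508 × 10^-3 × 250.0/50.00 = 0.01254 mol
mass of H2C2O4 = 0.01254 × 90.03 = 1.129 g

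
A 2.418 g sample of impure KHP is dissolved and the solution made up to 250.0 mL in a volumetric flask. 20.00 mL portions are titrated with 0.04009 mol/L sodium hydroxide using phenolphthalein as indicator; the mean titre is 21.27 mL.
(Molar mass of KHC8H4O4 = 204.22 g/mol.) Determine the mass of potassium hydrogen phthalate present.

KHC8H4O4 + NaOH → KNaC8H4O4 + H2O
n(NaOH) per titration = 0.02127 × 0.04009 = 8.527 × 10^-4 mol
n(KHC8H4O4) in each aliquot = 8.527 × 10^-4 mol (1:1 ratio)
n(KHC8H4O4) in the whole flask = 8.527 × 10^-4 × 250.0/20.00 = 0.01066 mol
mass of KHC8H4O4 = 0.01066 × 204.22 = 2.177 g

2.177 g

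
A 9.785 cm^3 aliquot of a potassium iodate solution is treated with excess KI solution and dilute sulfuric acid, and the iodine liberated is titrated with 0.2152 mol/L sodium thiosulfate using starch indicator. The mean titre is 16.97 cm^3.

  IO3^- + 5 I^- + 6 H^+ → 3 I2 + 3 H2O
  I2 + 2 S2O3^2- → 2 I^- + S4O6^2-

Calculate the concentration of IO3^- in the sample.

n(S2O3^2-) = 0.01697 × 0.2152 = 3.652 × 10^-3 mol
n(I2) = n(S2O3^2-)/2 = 1.826 × 10^-3 mol
From the 1:3 ratio, n(IO3^-) in the aliquot = 1/3 × 1.826 × 10^-3 = 6.087 × 10^-4 mol
[IO3^-] = 6.087 × 10^-4 / 0.009785 = 0.06220 mol/L

0.06220 mol/L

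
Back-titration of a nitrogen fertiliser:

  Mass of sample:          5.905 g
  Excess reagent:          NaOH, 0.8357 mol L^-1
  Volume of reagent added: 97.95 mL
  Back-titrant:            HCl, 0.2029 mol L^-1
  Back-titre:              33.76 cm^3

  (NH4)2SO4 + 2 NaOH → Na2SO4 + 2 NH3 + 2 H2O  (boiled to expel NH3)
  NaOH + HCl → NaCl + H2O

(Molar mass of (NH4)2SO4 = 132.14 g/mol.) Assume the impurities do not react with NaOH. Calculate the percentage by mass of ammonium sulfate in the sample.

n(NaOH) added = 0.09795 × 0.8357 = 0.08186 mol
n(HCl) used in back-titration = 0.03376 × 0.2029 = 6.850 × 10^-3 mol
n(NaOH) left over = 6.850 × 10^-3 mol (1:1 ratio)
n(NaOH) consumed by analyte = 0.08186 − 6.850 × 10^-3 = 0.07501 mol
From the 1:2 ratio, n((NH4)2SO4) = 1/2 × 0.07501 = 0.03750 mol
mass of (NH4)2SO4 = 0.03750 × 132.14 = 4.956 g
% (NH4)2SO4 = 4.956 / 5.905 × 100 = 83.92 %

83.92 %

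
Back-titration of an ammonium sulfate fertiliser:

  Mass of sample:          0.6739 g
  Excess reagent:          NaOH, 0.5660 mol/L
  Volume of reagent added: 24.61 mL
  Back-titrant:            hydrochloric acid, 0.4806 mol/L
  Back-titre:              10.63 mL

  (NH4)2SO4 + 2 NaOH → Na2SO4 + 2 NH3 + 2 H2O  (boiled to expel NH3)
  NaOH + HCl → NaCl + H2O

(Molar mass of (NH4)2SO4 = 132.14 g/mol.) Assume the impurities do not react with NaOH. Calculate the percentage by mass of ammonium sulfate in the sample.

n(NaOH) added = 0.02461 × 0.5660 = 0.01393 mol
n(HCl) used in back-titration = 0.01063 × 0.4806 = 5.109 × 10^-3 mol
n(NaOH) left over = 5.109 × 10^-3 mol (1:1 ratio)
n(NaOH) consumed by analyte = 0.01393 − 5.109 × 10^-3 = 8.820 × 10^-3 mol
From the 1:2 ratio, n((NH4)2SO4) = 1/2 × 8.820 × 10^-3 = 4.410 × 10^-3 mol
mass of (NH4)2SO4 = 4.410 × 10^-3 × 132.14 = 0.5828 g
% (NH4)2SO4 = 0.5828 / 0.6739 × 100 = 86.48 %

86.48 %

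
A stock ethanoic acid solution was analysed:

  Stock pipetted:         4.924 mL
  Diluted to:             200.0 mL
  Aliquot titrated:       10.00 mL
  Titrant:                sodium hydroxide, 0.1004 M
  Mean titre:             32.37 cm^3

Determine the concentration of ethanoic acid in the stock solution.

CH3COOH + NaOH → CH3COONa + H2O
n(NaOH) = 0.03237 × 0.1004 = 3.250 × 10^-3 mol
n(CH3COOH) in the aliquot = 3.250 × 10^-3 mol (1:1 ratio)
[CH3COOH]_dilute = 3.250 × 10^-3 / 0.01000 = 0.3250 mol/L
Dilution factor = 200.0 / 4.924 = 40.62
[CH3COOH]_stock = 0.3250 × 40.62 = 13.20 mol/L

13.20 M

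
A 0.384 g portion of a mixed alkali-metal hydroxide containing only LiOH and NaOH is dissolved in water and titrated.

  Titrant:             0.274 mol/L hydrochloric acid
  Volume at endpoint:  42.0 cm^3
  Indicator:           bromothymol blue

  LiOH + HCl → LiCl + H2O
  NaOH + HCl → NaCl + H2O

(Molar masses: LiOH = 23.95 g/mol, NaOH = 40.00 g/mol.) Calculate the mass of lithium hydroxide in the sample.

n(HCl) = 0.0420 × 0.274 = 0.0115 mol
Let x = n(LiOH), y = n(NaOH).
Titrant: 1x + 1y = 0.0115;  mass: 23.95x + 40.00y = 0.384
Solving, x = 4.76 × 10^-3 mol, y = 6.75 × 10^-3 mol
mass of LiOH = 4.76 × 10^-3 × 23.95 = 0.114 g

0.114 g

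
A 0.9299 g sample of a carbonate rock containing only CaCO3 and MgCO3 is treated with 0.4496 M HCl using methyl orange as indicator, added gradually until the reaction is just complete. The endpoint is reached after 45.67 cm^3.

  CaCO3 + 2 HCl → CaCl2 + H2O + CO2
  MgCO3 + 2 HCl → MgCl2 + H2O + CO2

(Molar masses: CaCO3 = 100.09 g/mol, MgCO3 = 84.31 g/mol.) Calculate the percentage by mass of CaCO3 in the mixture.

n(HCl) = 0.04567 × 0.4496 = 0.02053 mol
Let x = n(CaCO3), y = n(MgCO3).
Titrant: 2x + 2y = 0.02053;  mass: 100.09x + 84.31y = 0.9299
Solving, x = 4.076 × 10^-3 mol, y = 6.190 × 10^-3 mol
mass of CaCO3 = 4.076 × 10^-3 × 100.09 = 0.4080 g
% CaCO3 = 0.4080 / 0.9299 × 100 = 43.87 %

43.87 %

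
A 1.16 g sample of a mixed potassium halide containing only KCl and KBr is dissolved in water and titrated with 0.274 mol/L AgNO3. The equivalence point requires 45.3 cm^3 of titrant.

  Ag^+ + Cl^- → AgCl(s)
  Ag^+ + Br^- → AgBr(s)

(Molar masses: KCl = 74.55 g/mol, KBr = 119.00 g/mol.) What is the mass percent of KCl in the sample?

45.8 %

n(AgNO3) = 0.0453 × 0.274 = 0.0124 mol
Let x = n(KCl), y = n(KBr).
Titrant: 1x + 1y = 0.0124;  mass: 74.55x + 119.00y = 1.16
Solving, x = 7.13 × 10^-3 mol, y = 5.28 × 10^-3 mol
mass of KCl = 7.13 × 10^-3 × 74.55 = 0.532 g
% KCl = 0.532 / 1.16 × 100 = 45.8 %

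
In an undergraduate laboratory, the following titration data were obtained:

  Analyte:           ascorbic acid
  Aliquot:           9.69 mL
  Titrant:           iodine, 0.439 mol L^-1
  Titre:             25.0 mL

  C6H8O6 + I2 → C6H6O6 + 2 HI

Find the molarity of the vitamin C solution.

n(I2) = 0.0250 L × 0.439 mol/L = 0.0110 mol
n(C6H8O6) = 0.0110 mol (1:1 mole ratio)
[C6H8O6] = 0.0110 mol / 0.00969 L = 1.13 mol/L

1.13 mol/L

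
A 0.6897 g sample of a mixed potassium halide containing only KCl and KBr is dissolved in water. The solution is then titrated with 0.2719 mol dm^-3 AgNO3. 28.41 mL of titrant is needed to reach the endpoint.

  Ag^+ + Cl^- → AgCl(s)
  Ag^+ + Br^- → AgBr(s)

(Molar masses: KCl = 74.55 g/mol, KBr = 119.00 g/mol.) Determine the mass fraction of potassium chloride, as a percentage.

55.82 %

n(AgNO3) = 0.02841 × 0.2719 = 7.725 × 10^-3 mol
Let x = n(KCl), y = n(KBr).
Titrant: 1x + 1y = 7.725 × 10^-3;  mass: 74.55x + 119.00y = 0.6897
Solving, x = 5.164 × 10^-3 mol, y = 2.561 × 10^-3 mol
mass of KCl = 5.164 × 10^-3 × 74.55 = 0.3850 g
% KCl = 0.3850 / 0.6897 × 100 = 55.82 %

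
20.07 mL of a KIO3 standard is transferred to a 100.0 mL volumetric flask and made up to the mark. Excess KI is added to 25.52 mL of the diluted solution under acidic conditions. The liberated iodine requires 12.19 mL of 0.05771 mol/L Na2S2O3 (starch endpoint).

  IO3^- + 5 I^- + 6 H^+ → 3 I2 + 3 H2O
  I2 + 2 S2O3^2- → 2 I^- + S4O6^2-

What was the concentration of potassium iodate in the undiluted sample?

0.02289 mol/L

n(S2O3^2-) = 0.01219 × 0.05771 = 7.035 × 10^-4 mol
n(I2) = n(S2O3^2-)/2 = 3.517 × 10^-4 mol
From the 1:3 ratio, n(IO3^-) in the aliquot = 1/3 × 3.517 × 10^-4 = 1.172 × 10^-4 mol
[IO3^-]_dilute = 1.172 × 10^-4 / 0.02552 = 0.004594 mol/L
[IO3^-]_original = 0.004594 × 100.0/20.07 = 0.02289 mol/L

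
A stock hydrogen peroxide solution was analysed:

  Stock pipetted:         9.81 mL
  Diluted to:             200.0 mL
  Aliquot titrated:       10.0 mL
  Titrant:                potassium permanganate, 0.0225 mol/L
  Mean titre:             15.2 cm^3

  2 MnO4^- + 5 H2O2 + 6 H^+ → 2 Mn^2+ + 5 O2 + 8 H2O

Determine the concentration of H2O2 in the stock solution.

1.74 mol/L

n(KMnO4) = 0.0152 × 0.0225 = 3.42 × 10^-4 mol
From the 5:2 ratio, n(H2O2) in the aliquot = 5/2 × 3.42 × 10^-4 = 8.55 × 10^-4 mol
[H2O2]_dilute = 8.55 × 10^-4 / 0.0100 = 0.0855 mol/L
Dilution factor = 200.0 / 9.81 = 20.39
[H2O2]_stock = 0.0855 × 20.39 = 1.74 mol/L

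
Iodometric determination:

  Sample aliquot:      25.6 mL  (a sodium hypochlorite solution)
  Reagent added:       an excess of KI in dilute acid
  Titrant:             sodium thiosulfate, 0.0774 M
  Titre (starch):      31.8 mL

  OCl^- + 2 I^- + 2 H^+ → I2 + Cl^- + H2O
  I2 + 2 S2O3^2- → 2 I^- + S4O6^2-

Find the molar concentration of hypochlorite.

n(S2O3^2-) = 0.0318 × 0.0774 = 2.46 × 10^-3 mol
n(I2) = n(S2O3^2-)/2 = 1.23 × 10^-3 mol
n(OCl^-) in the aliquot = 1.23 × 10^-3 mol (1:1 ratio)
[OCl^-] = 1.23 × 10^-3 / 0.0256 = 0.0481 mol/L

0.0481 M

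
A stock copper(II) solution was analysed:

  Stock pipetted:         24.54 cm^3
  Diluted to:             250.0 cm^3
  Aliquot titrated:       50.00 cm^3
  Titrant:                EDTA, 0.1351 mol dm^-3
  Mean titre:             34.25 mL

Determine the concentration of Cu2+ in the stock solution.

0.9428 mol/L

Cu^2+ + EDTA^4- → [Cu(EDTA)]^2-
n(EDTA) = 0.03425 × 0.1351 = 4.627 × 10^-3 mol
n(Cu2+) in the aliquot = 4.627 × 10^-3 mol (1:1 ratio)
[Cu2+]_dilute = 4.627 × 10^-3 / 0.05000 = 0.09254 mol/L
Dilution factor = 250.0 / 24.54 = 10.19
[Cu2+]_stock = 0.09254 × 10.19 = 0.9428 mol/L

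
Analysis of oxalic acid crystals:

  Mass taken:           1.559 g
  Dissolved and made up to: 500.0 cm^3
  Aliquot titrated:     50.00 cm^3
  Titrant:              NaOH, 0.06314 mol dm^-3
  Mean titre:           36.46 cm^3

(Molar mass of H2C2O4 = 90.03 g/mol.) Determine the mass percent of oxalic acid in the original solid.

66.47 %

H2C2O4 + 2 NaOH → Na2C2O4 + 2 H2O
n(NaOH) per titration = 0.03646 × 0.06314 = 2.302 × 10^-3 mol
From the 1:2 ratio, n(H2C2O4) in each aliquot = 1/2 × 2.302 × 10^-3 = 1.151 × 10^-3 mol
n(H2C2O4) in the whole flask = 1.151 × 10^-3 × 500.0/50.00 = 0.01151 mol
mass of H2C2O4 = 0.01151 × 90.03 = 1.036 g
% H2C2O4 = 1.036 / 1.559 × 100 = 66.47 %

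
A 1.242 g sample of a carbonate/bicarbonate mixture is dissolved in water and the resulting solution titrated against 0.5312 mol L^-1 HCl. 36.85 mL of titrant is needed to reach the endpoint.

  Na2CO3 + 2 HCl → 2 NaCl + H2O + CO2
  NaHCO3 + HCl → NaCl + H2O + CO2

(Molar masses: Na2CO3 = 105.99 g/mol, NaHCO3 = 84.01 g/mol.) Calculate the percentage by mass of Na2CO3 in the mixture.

55.37 %

n(HCl) = 0.03685 × 0.5312 = 0.01957 mol
Let x = n(Na2CO3), y = n(NaHCO3).
Titrant: 2x + 1y = 0.01957;  mass: 105.99x + 84.01y = 1.242
Solving, x = 6.488 × 10^-3 mol, y = 6.598 × 10^-3 mol
mass of Na2CO3 = 6.488 × 10^-3 × 105.99 = 0.6877 g
% Na2CO3 = 0.6877 / 1.242 × 100 = 55.37 %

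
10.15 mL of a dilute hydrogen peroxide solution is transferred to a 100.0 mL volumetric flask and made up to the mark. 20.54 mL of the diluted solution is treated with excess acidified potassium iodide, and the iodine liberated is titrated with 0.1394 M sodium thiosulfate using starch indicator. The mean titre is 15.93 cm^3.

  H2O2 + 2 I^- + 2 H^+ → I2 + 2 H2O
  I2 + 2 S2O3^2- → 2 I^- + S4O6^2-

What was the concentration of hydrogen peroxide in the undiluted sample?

0.5326 M

n(S2O3^2-) = 0.01593 × 0.1394 = 2.221 × 10^-3 mol
n(I2) = n(S2O3^2-)/2 = 1.110 × 10^-3 mol
n(H2O2) in the aliquot = 1.110 × 10^-3 mol (1:1 ratio)
[H2O2]_dilute = 1.110 × 10^-3 / 0.02054 = 0.05406 mol/L
[H2O2]_original = 0.05406 × 100.0/10.15 = 0.5326 mol/L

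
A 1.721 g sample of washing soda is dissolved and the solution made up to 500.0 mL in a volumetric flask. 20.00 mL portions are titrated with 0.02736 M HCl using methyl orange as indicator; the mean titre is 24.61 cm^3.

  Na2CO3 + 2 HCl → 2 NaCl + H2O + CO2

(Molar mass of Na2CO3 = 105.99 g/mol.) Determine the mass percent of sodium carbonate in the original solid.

51.83 %

n(HCl) per titration = 0.02461 × 0.02736 = 6.733 × 10^-4 mol
From the 1:2 ratio, n(Na2CO3) in each aliquot = 1/2 × 6.733 × 10^-4 = 3.367 × 10^-4 mol
n(Na2CO3) in the whole flask = 3.367 × 10^-4 × 500.0/20.00 = 8.417 × 10^-3 mol
mass of Na2CO3 = 8.417 × 10^-3 × 105.99 = 0.8921 g
% Na2CO3 = 0.8921 / 1.721 × 100 = 51.83 %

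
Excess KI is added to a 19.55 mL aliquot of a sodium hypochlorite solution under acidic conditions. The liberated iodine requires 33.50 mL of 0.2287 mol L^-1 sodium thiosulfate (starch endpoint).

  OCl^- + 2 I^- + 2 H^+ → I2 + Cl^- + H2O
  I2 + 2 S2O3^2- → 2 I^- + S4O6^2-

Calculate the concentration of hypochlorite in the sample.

n(S2O3^2-) = 0.03350 × 0.2287 = 7.661 × 10^-3 mol
n(I2) = n(S2O3^2-)/2 = 3.831 × 10^-3 mol
n(OCl^-) in the aliquot = 3.831 × 10^-3 mol (1:1 ratio)
[OCl^-] = 3.831 × 10^-3 / 0.01955 = 0.1959 mol/L

0.1959 mol/L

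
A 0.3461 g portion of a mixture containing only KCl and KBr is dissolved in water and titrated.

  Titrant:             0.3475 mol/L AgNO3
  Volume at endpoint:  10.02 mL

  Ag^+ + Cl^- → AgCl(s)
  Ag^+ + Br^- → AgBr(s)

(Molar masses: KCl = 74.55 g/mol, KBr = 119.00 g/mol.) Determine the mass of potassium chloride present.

0.1145 g

n(AgNO3) = 0.01002 × 0.3475 = 3.482 × 10^-3 mol
Let x = n(KCl), y = n(KBr).
Titrant: 1x + 1y = 3.482 × 10^-3;  mass: 74.55x + 119.00y = 0.3461
Solving, x = 1.535 × 10^-3 mol, y = 1.946 × 10^-3 mol
mass of KCl = 1.535 × 10^-3 × 74.55 = 0.1145 g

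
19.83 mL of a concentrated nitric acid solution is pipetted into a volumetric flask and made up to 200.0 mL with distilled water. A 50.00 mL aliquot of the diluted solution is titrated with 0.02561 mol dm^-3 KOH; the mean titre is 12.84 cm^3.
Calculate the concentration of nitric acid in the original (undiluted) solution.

HNO3 + KOH → KNO3 + H2O
n(KOH) = 0.01284 × 0.02561 = 3.288 × 10^-4 mol
n(HNO3) in the aliquot = 3.288 × 10^-4 mol (1:1 ratio)
[HNO3]_dilute = 3.288 × 10^-4 / 0.05000 = 0.006577 mol/L
Dilution factor = 200.0 / 19.83 = 10.09
[HNO3]_stock = 0.006577 × 10.09 = 0.06633 mol/L

0.06633 mol/L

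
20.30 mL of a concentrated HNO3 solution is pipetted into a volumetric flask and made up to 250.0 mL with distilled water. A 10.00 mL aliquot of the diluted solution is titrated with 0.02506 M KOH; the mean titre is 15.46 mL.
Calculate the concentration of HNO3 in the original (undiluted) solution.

0.4771 M

HNO3 + KOH → KNO3 + H2O
n(KOH) = 0.01546 × 0.02506 = 3.874 × 10^-4 mol
n(HNO3) in the aliquot = 3.874 × 10^-4 mol (1:1 ratio)
[HNO3]_dilute = 3.874 × 10^-4 / 0.01000 = 0.03874 mol/L
Dilution factor = 250.0 / 20.30 = 12.32
[HNO3]_stock = 0.03874 × 12.32 = 0.4771 mol/L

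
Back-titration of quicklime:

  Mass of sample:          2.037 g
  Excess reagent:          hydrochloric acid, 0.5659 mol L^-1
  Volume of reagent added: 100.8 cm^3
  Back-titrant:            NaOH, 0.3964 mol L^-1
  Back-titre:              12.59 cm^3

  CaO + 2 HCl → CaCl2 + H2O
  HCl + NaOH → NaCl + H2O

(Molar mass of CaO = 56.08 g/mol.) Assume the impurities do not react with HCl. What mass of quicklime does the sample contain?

1.460 g

n(HCl) added = 0.1008 × 0.5659 = 0.05704 mol
n(NaOH) used in back-titration = 0.01259 × 0.3964 = 4.991 × 10^-3 mol
n(HCl) left over = 4.991 × 10^-3 mol (1:1 ratio)
n(HCl) consumed by analyte = 0.05704 − 4.991 × 10^-3 = 0.05205 mol
From the 1:2 ratio, n(CaO) = 1/2 × 0.05205 = 0.02603 mol
mass of CaO = 0.02603 × 56.08 = 1.460 g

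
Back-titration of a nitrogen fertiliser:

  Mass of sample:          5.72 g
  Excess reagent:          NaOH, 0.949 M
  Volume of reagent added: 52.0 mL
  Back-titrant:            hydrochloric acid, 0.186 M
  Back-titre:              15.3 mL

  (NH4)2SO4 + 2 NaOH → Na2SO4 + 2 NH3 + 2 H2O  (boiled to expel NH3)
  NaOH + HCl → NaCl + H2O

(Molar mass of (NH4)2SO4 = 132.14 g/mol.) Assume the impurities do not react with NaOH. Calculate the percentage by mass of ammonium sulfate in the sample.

n(NaOH) added = 0.0520 × 0.949 = 0.0493 mol
n(HCl) used in back-titration = 0.0153 × 0.186 = 2.85 × 10^-3 mol
n(NaOH) left over = 2.85 × 10^-3 mol (1:1 ratio)
n(NaOH) consumed by analyte = 0.0493 − 2.85 × 10^-3 = 0.0465 mol
From the 1:2 ratio, n((NH4)2SO4) = 1/2 × 0.0465 = 0.0233 mol
mass of (NH4)2SO4 = 0.0233 × 132.14 = 3.07 g
% (NH4)2SO4 = 3.07 / 5.72 × 100 = 53.7 %

53.7 %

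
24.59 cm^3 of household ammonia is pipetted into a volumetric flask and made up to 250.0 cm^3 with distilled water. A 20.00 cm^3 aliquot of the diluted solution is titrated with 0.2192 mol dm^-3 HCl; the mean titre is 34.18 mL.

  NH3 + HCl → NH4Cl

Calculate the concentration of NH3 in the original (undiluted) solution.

3.809 mol/L

n(HCl) = 0.03418 × 0.2192 = 7.492 × 10^-3 mol
n(NH3) in the aliquot = 7.492 × 10^-3 mol (1:1 ratio)
[NH3]_dilute = 7.492 × 10^-3 / 0.02000 = 0.3746 mol/L
Dilution factor = 250.0 / 24.59 = 10.17
[NH3]_stock = 0.3746 × 10.17 = 3.809 mol/L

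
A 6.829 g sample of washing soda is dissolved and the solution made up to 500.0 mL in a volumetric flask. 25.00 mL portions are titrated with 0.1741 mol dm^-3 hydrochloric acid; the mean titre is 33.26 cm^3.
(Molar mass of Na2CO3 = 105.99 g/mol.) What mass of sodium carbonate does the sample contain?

Na2CO3 + 2 HCl → 2 NaCl + H2O + CO2
n(HCl) per titration = 0.03326 × 0.1741 = 5.791 × 10^-3 mol
From the 1:2 ratio, n(Na2CO3) in each aliquot = 1/2 × 5.791 × 10^-3 = 2.895 × 10^-3 mol
n(Na2CO3) in the whole flask = 2.895 × 10^-3 × 500.0/25.00 = 0.05791 mol
mass of Na2CO3 = 0.05791 × 105.99 = 6.137 g

6.137 g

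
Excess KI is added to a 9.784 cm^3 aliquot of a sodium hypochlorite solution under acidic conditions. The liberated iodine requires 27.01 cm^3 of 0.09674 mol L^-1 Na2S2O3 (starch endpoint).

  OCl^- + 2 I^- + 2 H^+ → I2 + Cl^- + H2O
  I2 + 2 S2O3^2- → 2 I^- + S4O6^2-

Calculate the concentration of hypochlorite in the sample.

n(S2O3^2-) = 0.02701 × 0.09674 = 2.613 × 10^-3 mol
n(I2) = n(S2O3^2-)/2 = 1.306 × 10^-3 mol
n(OCl^-) in the aliquot = 1.306 × 10^-3 mol (1:1 ratio)
[OCl^-] = 1.306 × 10^-3 / 0.009784 = 0.1335 mol/L

0.1335 mol/L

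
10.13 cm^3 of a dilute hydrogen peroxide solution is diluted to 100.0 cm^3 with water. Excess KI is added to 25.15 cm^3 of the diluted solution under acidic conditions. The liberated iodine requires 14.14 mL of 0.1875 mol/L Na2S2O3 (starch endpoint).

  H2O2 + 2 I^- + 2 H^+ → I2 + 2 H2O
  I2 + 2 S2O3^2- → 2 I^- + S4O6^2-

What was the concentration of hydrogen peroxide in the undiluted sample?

0.5203 mol/L

n(S2O3^2-) = 0.01414 × 0.1875 = 2.651 × 10^-3 mol
n(I2) = n(S2O3^2-)/2 = 1.326 × 10^-3 mol
n(H2O2) in the aliquot = 1.326 × 10^-3 mol (1:1 ratio)
[H2O2]_dilute = 1.326 × 10^-3 / 0.02515 = 0.05271 mol/L
[H2O2]_original = 0.05271 × 100.0/10.13 = 0.5203 mol/L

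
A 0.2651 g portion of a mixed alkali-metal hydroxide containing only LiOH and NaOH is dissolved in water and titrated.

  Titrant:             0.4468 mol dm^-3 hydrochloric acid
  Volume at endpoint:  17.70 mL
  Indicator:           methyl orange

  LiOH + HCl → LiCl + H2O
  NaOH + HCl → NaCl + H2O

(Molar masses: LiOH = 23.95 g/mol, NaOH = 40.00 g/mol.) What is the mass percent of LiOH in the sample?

n(HCl) = 0.01770 × 0.4468 = 7.908 × 10^-3 mol
Let x = n(LiOH), y = n(NaOH).
Titrant: 1x + 1y = 7.908 × 10^-3;  mass: 23.95x + 40.00y = 0.2651
Solving, x = 3.192 × 10^-3 mol, y = 4.716 × 10^-3 mol
mass of LiOH = 3.192 × 10^-3 × 23.95 = 0.07645 g
% LiOH = 0.07645 / 0.2651 × 100 = 28.84 %

28.84 %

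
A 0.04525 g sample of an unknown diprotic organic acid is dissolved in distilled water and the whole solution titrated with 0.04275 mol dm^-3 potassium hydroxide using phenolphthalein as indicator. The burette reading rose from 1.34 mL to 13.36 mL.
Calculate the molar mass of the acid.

n(KOH) = 0.01202 L × 0.04275 mol/L = 5.139 × 10^-4 mol
From the 1:2 ratio, n(H2A) = 1/2 × 5.139 × 10^-4 = 2.569 × 10^-4 mol
M = m / n = 0.04525 g / 2.569 × 10^-4 mol = 176.1 g/mol

176.1 g/mol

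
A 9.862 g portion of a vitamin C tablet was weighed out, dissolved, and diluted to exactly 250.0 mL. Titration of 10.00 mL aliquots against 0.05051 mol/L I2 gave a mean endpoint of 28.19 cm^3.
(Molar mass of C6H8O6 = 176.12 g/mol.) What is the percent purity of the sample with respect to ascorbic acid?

63.57 %

C6H8O6 + I2 → C6H6O6 + 2 HI
n(I2) per titration = 0.02819 × 0.05051 = 1.424 × 10^-3 mol
n(C6H8O6) in each aliquot = 1.424 × 10^-3 mol (1:1 ratio)
n(C6H8O6) in the whole flask = 1.424 × 10^-3 × 250.0/10.00 = 0.03560 mol
mass of C6H8O6 = 0.03560 × 176.12 = 6.269 g
% C6H8O6 = 6.269 / 9.862 × 100 = 63.57 %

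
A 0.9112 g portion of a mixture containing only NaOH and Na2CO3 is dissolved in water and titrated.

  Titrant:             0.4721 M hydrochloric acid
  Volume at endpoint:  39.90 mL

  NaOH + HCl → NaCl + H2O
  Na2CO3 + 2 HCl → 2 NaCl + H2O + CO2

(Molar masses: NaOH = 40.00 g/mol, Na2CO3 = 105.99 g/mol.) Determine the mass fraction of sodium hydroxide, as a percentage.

29.41 %

n(HCl) = 0.03990 × 0.4721 = 0.01884 mol
Let x = n(NaOH), y = n(Na2CO3).
Titrant: 1x + 2y = 0.01884;  mass: 40.00x + 105.99y = 0.9112
Solving, x = 6.699 × 10^-3 mol, y = 6.069 × 10^-3 mol
mass of NaOH = 6.699 × 10^-3 × 40.00 = 0.2680 g
% NaOH = 0.2680 / 0.9112 × 100 = 29.41 %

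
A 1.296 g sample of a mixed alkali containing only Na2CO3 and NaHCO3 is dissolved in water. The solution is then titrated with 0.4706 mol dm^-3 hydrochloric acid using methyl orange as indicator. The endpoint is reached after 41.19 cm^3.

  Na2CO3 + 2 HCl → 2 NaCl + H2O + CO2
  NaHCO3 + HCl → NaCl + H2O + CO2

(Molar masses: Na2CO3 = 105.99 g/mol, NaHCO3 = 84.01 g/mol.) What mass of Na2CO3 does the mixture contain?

0.5681 g

n(HCl) = 0.04119 × 0.4706 = 0.01938 mol
Let x = n(Na2CO3), y = n(NaHCO3).
Titrant: 2x + 1y = 0.01938;  mass: 105.99x + 84.01y = 1.296
Solving, x = 5.360 × 10^-3 mol, y = 8.665 × 10^-3 mol
mass of Na2CO3 = 5.360 × 10^-3 × 105.99 = 0.5681 g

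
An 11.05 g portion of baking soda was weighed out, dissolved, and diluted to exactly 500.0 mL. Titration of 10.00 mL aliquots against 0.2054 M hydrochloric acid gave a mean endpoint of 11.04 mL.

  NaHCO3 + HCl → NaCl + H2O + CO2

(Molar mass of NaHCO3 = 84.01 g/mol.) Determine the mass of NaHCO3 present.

9.525 g

n(HCl) per titration = 0.01104 × 0.2054 = 2.268 × 10^-3 mol
n(NaHCO3) in each aliquot = 2.268 × 10^-3 mol (1:1 ratio)
n(NaHCO3) in the whole flask = 2.268 × 10^-3 × 500.0/10.00 = 0.1134 mol
mass of NaHCO3 = 0.1134 × 84.01 = 9.525 g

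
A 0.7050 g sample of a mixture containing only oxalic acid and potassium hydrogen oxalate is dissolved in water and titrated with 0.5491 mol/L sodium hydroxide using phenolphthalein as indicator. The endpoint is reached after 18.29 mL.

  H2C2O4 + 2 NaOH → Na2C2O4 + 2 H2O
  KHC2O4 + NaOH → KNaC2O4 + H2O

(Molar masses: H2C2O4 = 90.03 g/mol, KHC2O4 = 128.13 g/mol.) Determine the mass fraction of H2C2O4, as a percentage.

44.70 %

n(NaOH) = 0.01829 × 0.5491 = 0.01004 mol
Let x = n(H2C2O4), y = n(KHC2O4).
Titrant: 2x + 1y = 0.01004;  mass: 90.03x + 128.13y = 0.7050
Solving, x = 3.500 × 10^-3 mol, y = 3.043 × 10^-3 mol
mass of H2C2O4 = 3.500 × 10^-3 × 90.03 = 0.3151 g
% H2C2O4 = 0.3151 / 0.7050 × 100 = 44.70 %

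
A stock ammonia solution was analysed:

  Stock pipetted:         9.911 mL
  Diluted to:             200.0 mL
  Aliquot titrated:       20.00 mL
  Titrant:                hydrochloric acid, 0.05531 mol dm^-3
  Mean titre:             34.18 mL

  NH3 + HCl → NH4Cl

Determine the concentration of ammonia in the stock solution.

n(HCl) = 0.03418 × 0.05531 = 1.890 × 10^-3 mol
n(NH3) in the aliquot = 1.890 × 10^-3 mol (1:1 ratio)
[NH3]_dilute = 1.890 × 10^-3 / 0.02000 = 0.09452 mol/L
Dilution factor = 200.0 / 9.911 = 20.18
[NH3]_stock = 0.09452 × 20.18 = 1.907 mol/L

1.907 mol/L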